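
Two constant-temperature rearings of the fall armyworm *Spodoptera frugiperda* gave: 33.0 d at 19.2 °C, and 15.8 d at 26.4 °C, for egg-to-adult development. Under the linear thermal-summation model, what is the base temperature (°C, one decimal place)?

12.6 °C

Equal thermal constants: D₁(T₁ − T_b) = D₂(T₂ − T_b).
33.0·(19.2 − T_b) = 15.8·(26.4 − T_b)
T_b = (33.0·19.2 − 15.8·26.4) / (33.0 − 15.8) = 216.48 / 17.2 = 12.586 °C ≈ 12.6 °C.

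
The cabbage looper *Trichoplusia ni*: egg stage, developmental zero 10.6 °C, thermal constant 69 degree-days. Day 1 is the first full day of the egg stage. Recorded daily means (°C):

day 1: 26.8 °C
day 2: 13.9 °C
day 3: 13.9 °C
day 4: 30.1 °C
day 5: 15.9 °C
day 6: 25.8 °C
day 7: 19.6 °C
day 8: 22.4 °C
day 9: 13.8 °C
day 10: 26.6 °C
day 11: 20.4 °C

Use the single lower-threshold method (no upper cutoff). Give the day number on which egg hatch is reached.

day 7

Daily DD above 10.6 °C: 16.2, 3.3, 3.3, 19.5, 5.3, 15.2, 9.0, 11.8, 3.2, 16.0, 9.8.
Cumulative: 16.2, 19.5, 22.8, 42.3, 47.6, 62.8, 71.8, 83.6, 86.8, 102.8, 112.6.
The total first reaches 69 DD on day 7.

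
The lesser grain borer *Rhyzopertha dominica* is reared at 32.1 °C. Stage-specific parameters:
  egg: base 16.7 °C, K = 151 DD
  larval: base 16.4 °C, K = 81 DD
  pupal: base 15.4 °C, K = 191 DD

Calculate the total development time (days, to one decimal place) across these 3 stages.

26.4 days

egg: 151 / (32.1 − 16.7) = 151 / 15.4 = 9.805 d.
larval: 81 / (32.1 − 16.4) = 81 / 15.7 = 5.159 d.
pupal: 191 / (32.1 − 15.4) = 191 / 16.7 = 11.437 d.
Sum = 26.402 ≈ 26.4 days.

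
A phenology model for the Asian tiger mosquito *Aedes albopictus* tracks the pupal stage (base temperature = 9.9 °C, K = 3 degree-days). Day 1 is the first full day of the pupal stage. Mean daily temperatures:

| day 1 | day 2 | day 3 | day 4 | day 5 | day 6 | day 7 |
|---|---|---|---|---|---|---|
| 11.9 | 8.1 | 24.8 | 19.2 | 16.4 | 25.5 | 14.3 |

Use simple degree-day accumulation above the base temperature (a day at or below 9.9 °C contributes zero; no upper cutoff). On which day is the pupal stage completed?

Daily DD above 9.9 °C: 2.0, 0.0, 14.9, 9.3, 6.5, 15.6, 4.4.
Cumulative: 2.0, 2.0, 16.9, 26.2, 32.7, 48.3, 52.7.
The total first reaches 3 DD on day 3.

day 3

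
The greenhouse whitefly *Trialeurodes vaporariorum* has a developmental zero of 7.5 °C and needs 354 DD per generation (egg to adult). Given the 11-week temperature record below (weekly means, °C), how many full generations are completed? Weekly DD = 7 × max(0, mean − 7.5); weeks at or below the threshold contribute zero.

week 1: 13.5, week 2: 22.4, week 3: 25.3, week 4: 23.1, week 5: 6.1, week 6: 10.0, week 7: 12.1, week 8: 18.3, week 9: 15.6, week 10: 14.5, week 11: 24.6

2 generations

Weekly DD (7 × max(0, T̄ − 7.5)): 42.0, 104.3, 124.6, 109.2, 0.0, 17.5, 32.2, 75.6, 56.7, 49.0, 119.7.
Season total = 730.8 DD.
Complete generations = ⌊730.8 / 354⌋ = 2.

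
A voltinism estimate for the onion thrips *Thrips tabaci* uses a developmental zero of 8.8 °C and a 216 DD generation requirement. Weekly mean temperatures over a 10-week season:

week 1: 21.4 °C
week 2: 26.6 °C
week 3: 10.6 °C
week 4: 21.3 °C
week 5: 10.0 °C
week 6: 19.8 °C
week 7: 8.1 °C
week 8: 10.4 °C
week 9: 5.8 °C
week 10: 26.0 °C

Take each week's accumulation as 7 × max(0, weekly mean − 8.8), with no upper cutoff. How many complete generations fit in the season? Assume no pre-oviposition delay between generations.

Weekly DD (7 × max(0, T̄ − 8.8)): 88.2, 124.6, 12.6, 87.5, 8.4, 77.0, 0.0, 11.2, 0.0, 120.4.
Season total = 529.9 DD.
Complete generations = ⌊529.9 / 216⌋ = 2.

2 generations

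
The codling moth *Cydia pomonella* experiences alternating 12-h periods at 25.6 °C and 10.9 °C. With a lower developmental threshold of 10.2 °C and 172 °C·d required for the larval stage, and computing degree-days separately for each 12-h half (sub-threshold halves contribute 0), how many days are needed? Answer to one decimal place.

Day half: max(0, 25.6 − 10.2) × 0.5 = 15.4 × 0.5 = 7.70 DD.
Night half: max(0, 10.9 − 10.2) × 0.5 = 0.7 × 0.5 = 0.35 DD.
Per 24 h: 8.05 DD/day.
Duration = 172 / 8.05 = 21.366 ≈ 21.4 days.

21.4 days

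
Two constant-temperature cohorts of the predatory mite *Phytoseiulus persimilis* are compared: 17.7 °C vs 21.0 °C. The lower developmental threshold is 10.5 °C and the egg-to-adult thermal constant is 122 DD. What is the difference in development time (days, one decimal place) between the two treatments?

5.3 days

At 17.7 °C: 122 / (17.7 − 10.5) = 122 / 7.2 = 16.944 d.
At 21.0 °C: 122 / (21.0 − 10.5) = 122 / 10.5 = 11.619 d.
Difference = |16.944 − 11.619| = 5.325 ≈ 5.3 days.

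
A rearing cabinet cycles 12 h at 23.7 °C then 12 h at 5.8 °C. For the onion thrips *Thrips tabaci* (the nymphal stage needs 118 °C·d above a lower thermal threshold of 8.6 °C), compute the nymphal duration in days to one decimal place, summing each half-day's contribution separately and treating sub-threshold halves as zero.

Day half: max(0, 23.7 − 8.6) × 0.5 = 15.1 × 0.5 = 7.55 DD.
Night half: max(0, 5.8 − 8.6) × 0.5 = 0.0 × 0.5 = 0.00 DD.
Per 24 h: 7.55 DD/day.
Duration = 118 / 7.55 = 15.629 ≈ 15.6 days.

15.6 days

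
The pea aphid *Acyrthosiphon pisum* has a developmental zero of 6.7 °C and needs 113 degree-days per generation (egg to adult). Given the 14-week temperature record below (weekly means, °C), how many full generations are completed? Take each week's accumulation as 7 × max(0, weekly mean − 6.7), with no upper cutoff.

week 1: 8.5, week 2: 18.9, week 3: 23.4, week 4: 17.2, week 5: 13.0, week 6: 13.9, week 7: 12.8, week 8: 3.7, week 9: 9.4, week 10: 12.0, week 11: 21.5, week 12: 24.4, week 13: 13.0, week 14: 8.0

6 generations

Weekly DD (7 × max(0, T̄ − 6.7)): 12.6, 85.4, 116.9, 73.5, 44.1, 50.4, 42.7, 0.0, 18.9, 37.1, 103.6, 123.9, 44.1, 9.1.
Season total = 762.3 DD.
Complete generations = ⌊762.3 / 113⌋ = 6.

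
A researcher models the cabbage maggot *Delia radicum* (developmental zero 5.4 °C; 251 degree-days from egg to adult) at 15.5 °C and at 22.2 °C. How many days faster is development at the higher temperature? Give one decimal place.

At 15.5 °C: 251 / (15.5 − 5.4) = 251 / 10.1 = 24.851 d.
At 22.2 °C: 251 / (22.2 − 5.4) = 251 / 16.8 = 14.940 d.
Difference = |24.851 − 14.940| = 9.911 ≈ 9.9 days.

9.9 days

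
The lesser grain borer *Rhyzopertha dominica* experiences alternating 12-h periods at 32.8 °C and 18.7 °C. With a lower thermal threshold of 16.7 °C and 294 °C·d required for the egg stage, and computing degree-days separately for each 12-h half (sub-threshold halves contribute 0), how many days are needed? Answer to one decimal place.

Day half: max(0, 32.8 − 16.7) × 0.5 = 16.1 × 0.5 = 8.05 DD.
Night half: max(0, 18.7 − 16.7) × 0.5 = 2.0 × 0.5 = 1.00 DD.
Per 24 h: 9.05 DD/day.
Duration = 294 / 9.05 = 32.486 ≈ 32.5 days.

32.5 days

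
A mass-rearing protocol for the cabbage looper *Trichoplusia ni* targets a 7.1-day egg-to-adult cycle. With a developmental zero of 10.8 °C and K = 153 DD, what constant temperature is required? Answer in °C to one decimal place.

Required daily accumulation = 153 / 7.1 = 21.549 DD/day.
T = T_base + 21.549 = 10.8 + 21.549 = 32.349 ≈ 32.3 °C.

32.3 °C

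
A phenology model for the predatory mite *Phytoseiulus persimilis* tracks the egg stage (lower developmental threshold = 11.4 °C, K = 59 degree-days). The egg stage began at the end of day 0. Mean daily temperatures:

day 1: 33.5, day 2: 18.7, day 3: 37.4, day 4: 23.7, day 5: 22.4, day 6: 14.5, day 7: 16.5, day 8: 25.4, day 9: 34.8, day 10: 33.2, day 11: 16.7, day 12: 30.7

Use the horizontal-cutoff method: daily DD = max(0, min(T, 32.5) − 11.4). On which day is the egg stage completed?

day 4

Daily DD above 11.4 °C (capped at 21.1): 21.1, 7.3, 21.1, 12.3, 11.0, 3.1, 5.1, 14.0, 21.1, 21.1, 5.3, 19.3.
Cumulative: 21.1, 28.4, 49.5, 61.8, 72.8, 75.9, 81.0, 95.0, 116.1, 137.2, 142.5, 161.8.
The total first reaches 59 DD on day 4.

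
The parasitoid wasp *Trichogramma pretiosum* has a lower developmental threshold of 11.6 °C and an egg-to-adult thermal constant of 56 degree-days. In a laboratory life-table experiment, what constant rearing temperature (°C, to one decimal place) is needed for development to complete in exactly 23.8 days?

14.0 °C

Required daily accumulation = 56 / 23.8 = 2.353 DD/day.
T = T_base + 2.353 = 11.6 + 2.353 = 13.953 ≈ 14.0 °C.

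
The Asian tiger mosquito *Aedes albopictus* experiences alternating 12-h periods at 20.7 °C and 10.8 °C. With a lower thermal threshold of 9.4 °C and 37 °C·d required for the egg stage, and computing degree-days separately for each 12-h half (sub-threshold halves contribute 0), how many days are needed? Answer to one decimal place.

5.8 days

Day half: max(0, 20.7 − 9.4) × 0.5 = 11.3 × 0.5 = 5.65 DD.
Night half: max(0, 10.8 − 9.4) × 0.5 = 1.4 × 0.5 = 0.70 DD.
Per 24 h: 6.35 DD/day.
Duration = 37 / 6.35 = 5.827 ≈ 5.8 days.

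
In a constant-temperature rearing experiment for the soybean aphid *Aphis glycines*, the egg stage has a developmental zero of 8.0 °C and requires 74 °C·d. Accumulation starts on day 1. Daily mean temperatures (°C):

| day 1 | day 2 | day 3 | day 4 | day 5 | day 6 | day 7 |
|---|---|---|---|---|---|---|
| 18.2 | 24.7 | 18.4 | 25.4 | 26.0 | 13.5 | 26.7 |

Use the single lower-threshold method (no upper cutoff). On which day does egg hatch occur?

Daily DD above 8.0 °C: 10.2, 16.7, 10.4, 17.4, 18.0, 5.5, 18.7.
Cumulative: 10.2, 26.9, 37.3, 54.7, 72.7, 78.2, 96.9.
The total first reaches 74 DD on day 6.

day 6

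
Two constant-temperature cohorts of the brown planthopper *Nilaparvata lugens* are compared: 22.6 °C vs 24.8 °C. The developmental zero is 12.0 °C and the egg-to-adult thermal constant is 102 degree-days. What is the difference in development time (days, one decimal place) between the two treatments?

At 22.6 °C: 102 / (22.6 − 12.0) = 102 / 10.6 = 9.623 d.
At 24.8 °C: 102 / (24.8 − 12.0) = 102 / 12.8 = 7.969 d.
Difference = |9.623 − 7.969| = 1.654 ≈ 1.7 days.

1.7 days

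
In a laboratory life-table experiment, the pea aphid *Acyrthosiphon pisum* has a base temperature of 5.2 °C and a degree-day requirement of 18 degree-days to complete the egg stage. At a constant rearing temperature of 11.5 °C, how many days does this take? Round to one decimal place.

2.9 days

Daily accumulation = 11.5 − 5.2 = 6.3 DD/day.
Duration = 18 / 6.3 = 2.857 ≈ 2.9 days.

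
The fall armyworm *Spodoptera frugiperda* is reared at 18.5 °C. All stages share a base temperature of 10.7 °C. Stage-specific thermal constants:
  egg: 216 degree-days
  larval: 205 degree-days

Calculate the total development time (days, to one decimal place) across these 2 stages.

Daily accumulation at 18.5 °C = 18.5 − 10.7 = 7.8 DD/day.
Total K = 216 + 205 = 421 DD.
Total duration = 421 / 7.8 = 53.974 ≈ 54.0 days.

54.0 days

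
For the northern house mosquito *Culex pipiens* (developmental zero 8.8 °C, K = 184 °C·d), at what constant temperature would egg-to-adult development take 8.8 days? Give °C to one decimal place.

29.7 °C

Required daily accumulation = 184 / 8.8 = 20.909 DD/day.
T = T_base + 20.909 = 8.8 + 20.909 = 29.709 ≈ 29.7 °C.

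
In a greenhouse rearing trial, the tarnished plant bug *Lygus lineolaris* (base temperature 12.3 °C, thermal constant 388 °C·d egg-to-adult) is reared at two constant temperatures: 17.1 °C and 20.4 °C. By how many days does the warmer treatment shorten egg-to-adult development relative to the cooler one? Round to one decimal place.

At 17.1 °C: 388 / (17.1 − 12.3) = 388 / 4.8 = 80.833 d.
At 20.4 °C: 388 / (20.4 − 12.3) = 388 / 8.1 = 47.901 d.
Difference = |80.833 − 47.901| = 32.932 ≈ 32.9 days.

32.9 days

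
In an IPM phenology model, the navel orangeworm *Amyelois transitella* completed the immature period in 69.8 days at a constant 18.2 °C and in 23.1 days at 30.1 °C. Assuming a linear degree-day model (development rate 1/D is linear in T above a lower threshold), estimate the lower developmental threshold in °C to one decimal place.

Under the model K = D·(T − T_b), so D₁·(T₁ − T_b) = D₂·(T₂ − T_b).
69.8·(18.2 − T_b) = 23.1·(30.1 − T_b)
T_b = (69.8·18.2 − 23.1·30.1) / (69.8 − 23.1) = 575.05 / 46.7 = 12.314 °C ≈ 12.3 °C.

12.3 °C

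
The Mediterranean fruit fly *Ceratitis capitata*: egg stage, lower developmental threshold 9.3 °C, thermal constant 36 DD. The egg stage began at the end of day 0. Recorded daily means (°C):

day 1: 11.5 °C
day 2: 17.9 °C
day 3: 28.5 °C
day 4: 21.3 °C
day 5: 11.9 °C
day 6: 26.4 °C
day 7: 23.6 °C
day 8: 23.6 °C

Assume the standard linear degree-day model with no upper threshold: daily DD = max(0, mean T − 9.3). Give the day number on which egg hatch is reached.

day 4

Daily DD above 9.3 °C: 2.2, 8.6, 19.2, 12.0, 2.6, 17.1, 14.3, 14.3.
Cumulative: 2.2, 10.8, 30.0, 42.0, 44.6, 61.7, 76.0, 90.3.
The total first reaches 36 DD on day 4.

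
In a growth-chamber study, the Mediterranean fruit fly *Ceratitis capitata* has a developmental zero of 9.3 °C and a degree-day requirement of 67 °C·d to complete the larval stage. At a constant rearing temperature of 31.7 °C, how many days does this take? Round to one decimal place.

Daily accumulation = 31.7 − 9.3 = 22.4 DD/day.
Duration = 67 / 22.4 = 2.991 ≈ 3.0 days.

3.0 days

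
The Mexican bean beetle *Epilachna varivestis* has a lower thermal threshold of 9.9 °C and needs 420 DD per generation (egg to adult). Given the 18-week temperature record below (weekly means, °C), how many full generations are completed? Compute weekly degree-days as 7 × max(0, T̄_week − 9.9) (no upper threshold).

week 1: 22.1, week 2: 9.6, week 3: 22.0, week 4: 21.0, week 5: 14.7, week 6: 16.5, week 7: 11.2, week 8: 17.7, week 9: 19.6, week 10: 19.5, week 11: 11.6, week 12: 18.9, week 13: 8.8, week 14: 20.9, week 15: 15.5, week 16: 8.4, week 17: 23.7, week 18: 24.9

Weekly DD (7 × max(0, T̄ − 9.9)): 85.4, 0.0, 84.7, 77.7, 33.6, 46.2, 9.1, 54.6, 67.9, 67.2, 11.9, 63.0, 0.0, 77.0, 39.2, 0.0, 96.6, 105.0.
Season total = 919.1 DD.
Complete generations = ⌊919.1 / 420⌋ = 2.

2 generations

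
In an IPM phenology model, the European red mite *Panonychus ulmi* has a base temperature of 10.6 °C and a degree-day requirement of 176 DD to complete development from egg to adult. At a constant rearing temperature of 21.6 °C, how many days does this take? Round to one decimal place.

Daily accumulation = 21.6 − 10.6 = 11.0 DD/day.
Duration = 176 / 11.0 = 16.000 ≈ 16.0 days.

16.0 days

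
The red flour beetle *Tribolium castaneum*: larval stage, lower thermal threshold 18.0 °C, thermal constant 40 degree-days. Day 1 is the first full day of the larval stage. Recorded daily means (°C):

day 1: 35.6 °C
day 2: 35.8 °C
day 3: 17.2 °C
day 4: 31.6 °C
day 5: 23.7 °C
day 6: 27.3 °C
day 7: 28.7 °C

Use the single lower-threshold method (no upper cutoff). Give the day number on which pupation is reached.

day 4

Daily DD above 18.0 °C: 17.6, 17.8, 0.0, 13.6, 5.7, 9.3, 10.7.
Cumulative: 17.6, 35.4, 35.4, 49.0, 54.7, 64.0, 74.7.
The total first reaches 40 DD on day 4.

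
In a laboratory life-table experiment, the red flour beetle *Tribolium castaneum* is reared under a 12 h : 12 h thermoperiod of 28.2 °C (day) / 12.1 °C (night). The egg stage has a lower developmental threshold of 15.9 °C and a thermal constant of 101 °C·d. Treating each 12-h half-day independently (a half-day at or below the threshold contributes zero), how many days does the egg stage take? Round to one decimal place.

16.4 days

Day half: max(0, 28.2 − 15.9) × 0.5 = 12.3 × 0.5 = 6.15 DD.
Night half: max(0, 12.1 − 15.9) × 0.5 = 0.0 × 0.5 = 0.00 DD.
Per 24 h: 6.15 DD/day.
Duration = 101 / 6.15 = 16.423 ≈ 16.4 days.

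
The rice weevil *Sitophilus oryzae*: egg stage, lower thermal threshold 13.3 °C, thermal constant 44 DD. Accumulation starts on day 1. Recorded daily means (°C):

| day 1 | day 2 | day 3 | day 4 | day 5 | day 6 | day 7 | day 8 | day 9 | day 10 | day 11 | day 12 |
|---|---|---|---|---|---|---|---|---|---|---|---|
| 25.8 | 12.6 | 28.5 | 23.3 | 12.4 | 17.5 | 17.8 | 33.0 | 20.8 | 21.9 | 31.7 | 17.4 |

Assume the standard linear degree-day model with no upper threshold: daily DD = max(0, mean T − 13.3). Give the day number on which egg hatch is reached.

Daily DD above 13.3 °C: 12.5, 0.0, 15.2, 10.0, 0.0, 4.2, 4.5, 19.7, 7.5, 8.6, 18.4, 4.1.
Cumulative: 12.5, 12.5, 27.7, 37.7, 37.7, 41.9, 46.4, 66.1, 73.6, 82.2, 100.6, 104.7.
The total first reaches 44 DD on day 7.

day 7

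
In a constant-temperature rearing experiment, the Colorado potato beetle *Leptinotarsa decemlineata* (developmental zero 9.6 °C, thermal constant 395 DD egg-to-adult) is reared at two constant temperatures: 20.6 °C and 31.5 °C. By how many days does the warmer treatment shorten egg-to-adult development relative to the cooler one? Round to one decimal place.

17.9 days

At 20.6 °C: 395 / (20.6 − 9.6) = 395 / 11.0 = 35.909 d.
At 31.5 °C: 395 / (31.5 − 9.6) = 395 / 21.9 = 18.037 d.
Difference = |35.909 − 18.037| = 17.873 ≈ 17.9 days.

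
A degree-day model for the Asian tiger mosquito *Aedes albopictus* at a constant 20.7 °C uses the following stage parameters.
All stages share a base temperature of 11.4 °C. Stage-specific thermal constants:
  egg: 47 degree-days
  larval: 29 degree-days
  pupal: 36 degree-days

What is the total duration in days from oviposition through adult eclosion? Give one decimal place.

12.0 days

Daily accumulation at 20.7 °C = 20.7 − 11.4 = 9.3 DD/day.
Total K = 47 + 29 + 36 = 112 DD.
Total duration = 112 / 9.3 = 12.043 ≈ 12.0 days.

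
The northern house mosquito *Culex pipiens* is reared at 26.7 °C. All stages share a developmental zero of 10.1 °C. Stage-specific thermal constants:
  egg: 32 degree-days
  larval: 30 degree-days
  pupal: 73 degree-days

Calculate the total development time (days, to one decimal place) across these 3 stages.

8.1 days

Daily accumulation at 26.7 °C = 26.7 − 10.1 = 16.6 DD/day.
Total K = 32 + 30 + 73 = 135 DD.
Total duration = 135 / 16.6 = 8.133 ≈ 8.1 days.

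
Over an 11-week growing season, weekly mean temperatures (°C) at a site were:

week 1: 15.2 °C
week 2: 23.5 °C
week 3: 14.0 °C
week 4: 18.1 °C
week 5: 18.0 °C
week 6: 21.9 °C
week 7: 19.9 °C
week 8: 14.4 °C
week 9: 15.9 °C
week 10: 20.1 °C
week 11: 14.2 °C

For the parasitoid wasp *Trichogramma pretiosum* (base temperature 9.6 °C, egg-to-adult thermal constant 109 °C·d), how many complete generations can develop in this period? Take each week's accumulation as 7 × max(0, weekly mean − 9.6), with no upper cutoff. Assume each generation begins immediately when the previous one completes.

5 generations

Weekly DD (7 × max(0, T̄ − 9.6)): 39.2, 97.3, 30.8, 59.5, 58.8, 86.1, 72.1, 33.6, 44.1, 73.5, 32.2.
Season total = 627.2 DD.
Complete generations = ⌊627.2 / 109⌋ = 5.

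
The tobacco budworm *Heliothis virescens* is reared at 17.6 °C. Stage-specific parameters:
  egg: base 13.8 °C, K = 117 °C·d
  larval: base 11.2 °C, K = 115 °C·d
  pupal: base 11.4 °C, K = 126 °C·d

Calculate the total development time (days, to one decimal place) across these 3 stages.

69.1 days

egg: 117 / (17.6 − 13.8) = 117 / 3.8 = 30.789 d.
larval: 115 / (17.6 − 11.2) = 115 / 6.4 = 17.969 d.
pupal: 126 / (17.6 − 11.4) = 126 / 6.2 = 20.323 d.
Sum = 69.081 ≈ 69.1 days.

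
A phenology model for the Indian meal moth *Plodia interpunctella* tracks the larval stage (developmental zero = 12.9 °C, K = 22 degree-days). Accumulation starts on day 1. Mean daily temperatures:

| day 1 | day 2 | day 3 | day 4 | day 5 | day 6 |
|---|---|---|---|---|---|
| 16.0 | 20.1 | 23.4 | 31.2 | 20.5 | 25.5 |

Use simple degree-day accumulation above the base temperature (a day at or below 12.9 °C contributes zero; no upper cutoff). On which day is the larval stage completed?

day 4

Daily DD above 12.9 °C: 3.1, 7.2, 10.5, 18.3, 7.6, 12.6.
Cumulative: 3.1, 10.3, 20.8, 39.1, 46.7, 59.3.
The total first reaches 22 DD on day 4.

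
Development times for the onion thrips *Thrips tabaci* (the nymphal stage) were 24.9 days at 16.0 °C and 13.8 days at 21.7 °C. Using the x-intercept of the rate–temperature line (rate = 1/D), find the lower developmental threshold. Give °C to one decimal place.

8.9 °C

Equal thermal constants: D₁(T₁ − T_b) = D₂(T₂ − T_b).
24.9·(16.0 − T_b) = 13.8·(21.7 − T_b)
T_b = (24.9·16.0 − 13.8·21.7) / (24.9 − 13.8) = 98.94 / 11.1 = 8.914 °C ≈ 8.9 °C.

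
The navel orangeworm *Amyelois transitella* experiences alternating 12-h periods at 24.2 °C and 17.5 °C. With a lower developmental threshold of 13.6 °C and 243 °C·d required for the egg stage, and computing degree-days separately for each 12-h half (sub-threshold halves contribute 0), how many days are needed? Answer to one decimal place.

Day half: max(0, 24.2 − 13.6) × 0.5 = 10.6 × 0.5 = 5.30 DD.
Night half: max(0, 17.5 − 13.6) × 0.5 = 3.9 × 0.5 = 1.95 DD.
Per 24 h: 7.25 DD/day.
Duration = 243 / 7.25 = 33.517 ≈ 33.5 days.

33.5 days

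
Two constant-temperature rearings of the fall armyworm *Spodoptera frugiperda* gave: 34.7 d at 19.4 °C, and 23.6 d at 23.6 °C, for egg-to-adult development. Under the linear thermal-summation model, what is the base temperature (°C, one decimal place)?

10.5 °C

Equal thermal constants: D₁(T₁ − T_b) = D₂(T₂ − T_b).
34.7·(19.4 − T_b) = 23.6·(23.6 − T_b)
T_b = (34.7·19.4 − 23.6·23.6) / (34.7 − 23.6) = 116.22 / 11.1 = 10.470 °C ≈ 10.5 °C.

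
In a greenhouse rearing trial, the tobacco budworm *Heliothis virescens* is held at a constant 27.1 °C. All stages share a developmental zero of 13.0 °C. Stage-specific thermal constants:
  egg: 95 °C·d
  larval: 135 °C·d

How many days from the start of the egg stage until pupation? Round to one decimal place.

Daily accumulation at 27.1 °C = 27.1 − 13.0 = 14.1 DD/day.
Total K = 95 + 135 = 230 DD.
Total duration = 230 / 14.1 = 16.312 ≈ 16.3 days.

16.3 days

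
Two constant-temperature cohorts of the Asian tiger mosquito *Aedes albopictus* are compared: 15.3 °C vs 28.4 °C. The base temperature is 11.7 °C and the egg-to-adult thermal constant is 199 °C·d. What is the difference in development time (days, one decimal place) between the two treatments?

At 15.3 °C: 199 / (15.3 − 11.7) = 199 / 3.6 = 55.278 d.
At 28.4 °C: 199 / (28.4 − 11.7) = 199 / 16.7 = 11.916 d.
Difference = |55.278 − 11.916| = 43.362 ≈ 43.4 days.

43.4 days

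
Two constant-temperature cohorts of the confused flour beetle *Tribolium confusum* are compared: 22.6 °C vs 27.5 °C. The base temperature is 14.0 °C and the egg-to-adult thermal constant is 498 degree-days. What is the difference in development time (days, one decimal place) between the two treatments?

21.0 days

At 22.6 °C: 498 / (22.6 − 14.0) = 498 / 8.6 = 57.907 d.
At 27.5 °C: 498 / (27.5 − 14.0) = 498 / 13.5 = 36.889 d.
Difference = |57.907 − 36.889| = 21.018 ≈ 21.0 days.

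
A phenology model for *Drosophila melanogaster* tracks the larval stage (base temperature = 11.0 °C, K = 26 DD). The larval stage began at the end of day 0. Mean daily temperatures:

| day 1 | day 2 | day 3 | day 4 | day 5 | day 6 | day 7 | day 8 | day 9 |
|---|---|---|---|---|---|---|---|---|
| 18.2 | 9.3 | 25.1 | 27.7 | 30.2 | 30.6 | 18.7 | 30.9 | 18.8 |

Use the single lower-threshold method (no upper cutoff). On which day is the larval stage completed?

day 4

Daily DD above 11.0 °C: 7.2, 0.0, 14.1, 16.7, 19.2, 19.6, 7.7, 19.9, 7.8.
Cumulative: 7.2, 7.2, 21.3, 38.0, 57.2, 76.8, 84.5, 104.4, 112.2.
The total first reaches 26 DD on day 4.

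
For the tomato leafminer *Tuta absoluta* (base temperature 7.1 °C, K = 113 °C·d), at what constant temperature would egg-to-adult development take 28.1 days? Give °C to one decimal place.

11.1 °C

Required daily accumulation = 113 / 28.1 = 4.021 DD/day.
T = T_base + 4.021 = 7.1 + 4.021 = 11.121 ≈ 11.1 °C.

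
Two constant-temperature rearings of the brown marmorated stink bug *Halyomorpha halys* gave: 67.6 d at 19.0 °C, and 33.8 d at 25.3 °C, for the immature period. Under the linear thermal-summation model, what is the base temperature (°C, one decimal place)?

12.7 °C

Linear rate model ⇒ the product D·(T − T_b) is constant across temperatures.
67.6·(19.0 − T_b) = 33.8·(25.3 − T_b)
T_b = (67.6·19.0 − 33.8·25.3) / (67.6 − 33.8) = 429.26 / 33.8 = 12.700 °C ≈ 12.7 °C.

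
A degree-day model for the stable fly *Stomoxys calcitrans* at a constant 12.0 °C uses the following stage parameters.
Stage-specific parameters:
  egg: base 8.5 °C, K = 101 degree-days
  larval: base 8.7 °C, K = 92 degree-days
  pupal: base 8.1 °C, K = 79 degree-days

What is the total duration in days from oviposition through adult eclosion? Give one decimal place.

77.0 days

egg: 101 / (12.0 − 8.5) = 101 / 3.5 = 28.857 d.
larval: 92 / (12.0 − 8.7) = 92 / 3.3 = 27.879 d.
pupal: 79 / (12.0 − 8.1) = 79 / 3.9 = 20.256 d.
Sum = 76.992 ≈ 77.0 days.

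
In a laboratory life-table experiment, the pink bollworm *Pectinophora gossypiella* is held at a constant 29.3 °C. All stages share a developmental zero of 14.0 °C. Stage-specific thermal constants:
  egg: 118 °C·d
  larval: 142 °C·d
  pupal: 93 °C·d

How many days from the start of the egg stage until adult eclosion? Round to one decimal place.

23.1 days

Daily accumulation at 29.3 °C = 29.3 − 14.0 = 15.3 DD/day.
Total K = 118 + 142 + 93 = 353 DD.
Total duration = 353 / 15.3 = 23.072 ≈ 23.1 days.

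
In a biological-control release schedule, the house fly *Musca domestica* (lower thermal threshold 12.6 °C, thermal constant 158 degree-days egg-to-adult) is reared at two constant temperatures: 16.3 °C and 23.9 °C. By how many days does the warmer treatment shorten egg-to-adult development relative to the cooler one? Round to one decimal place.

At 16.3 °C: 158 / (16.3 − 12.6) = 158 / 3.7 = 42.703 d.
At 23.9 °C: 158 / (23.9 − 12.6) = 158 / 11.3 = 13.982 d.
Difference = |42.703 − 13.982| = 28.720 ≈ 28.7 days.

28.7 days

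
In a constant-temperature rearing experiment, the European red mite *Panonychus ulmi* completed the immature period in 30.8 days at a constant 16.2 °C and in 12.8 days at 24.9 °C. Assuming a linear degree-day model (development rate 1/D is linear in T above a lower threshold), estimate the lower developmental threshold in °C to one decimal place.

Under the model K = D·(T − T_b), so D₁·(T₁ − T_b) = D₂·(T₂ − T_b).
30.8·(16.2 − T_b) = 12.8·(24.9 − T_b)
T_b = (30.8·16.2 − 12.8·24.9) / (30.8 − 12.8) = 180.24 / 18.0 = 10.013 °C ≈ 10.0 °C.

10.0 °C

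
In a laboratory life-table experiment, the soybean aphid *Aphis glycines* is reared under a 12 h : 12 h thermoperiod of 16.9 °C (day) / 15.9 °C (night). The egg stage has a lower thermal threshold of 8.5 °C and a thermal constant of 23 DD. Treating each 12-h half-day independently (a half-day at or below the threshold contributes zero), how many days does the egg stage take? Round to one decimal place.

Day half: max(0, 16.9 − 8.5) × 0.5 = 8.4 × 0.5 = 4.20 DD.
Night half: max(0, 15.9 − 8.5) × 0.5 = 7.4 × 0.5 = 3.70 DD.
Per 24 h: 7.90 DD/day.
Duration = 23 / 7.90 = 2.911 ≈ 2.9 days.

2.9 days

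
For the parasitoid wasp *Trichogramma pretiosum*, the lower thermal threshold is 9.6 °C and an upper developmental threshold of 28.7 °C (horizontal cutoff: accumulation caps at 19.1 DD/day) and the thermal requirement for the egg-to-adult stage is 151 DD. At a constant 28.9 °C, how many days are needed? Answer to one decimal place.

Temperature 28.9 °C exceeds the upper threshold, so daily accumulation caps at 28.7 − 9.6 = 19.1 DD/day.
Duration = 151 / 19.1 = 7.906 ≈ 7.9 days.

7.9 days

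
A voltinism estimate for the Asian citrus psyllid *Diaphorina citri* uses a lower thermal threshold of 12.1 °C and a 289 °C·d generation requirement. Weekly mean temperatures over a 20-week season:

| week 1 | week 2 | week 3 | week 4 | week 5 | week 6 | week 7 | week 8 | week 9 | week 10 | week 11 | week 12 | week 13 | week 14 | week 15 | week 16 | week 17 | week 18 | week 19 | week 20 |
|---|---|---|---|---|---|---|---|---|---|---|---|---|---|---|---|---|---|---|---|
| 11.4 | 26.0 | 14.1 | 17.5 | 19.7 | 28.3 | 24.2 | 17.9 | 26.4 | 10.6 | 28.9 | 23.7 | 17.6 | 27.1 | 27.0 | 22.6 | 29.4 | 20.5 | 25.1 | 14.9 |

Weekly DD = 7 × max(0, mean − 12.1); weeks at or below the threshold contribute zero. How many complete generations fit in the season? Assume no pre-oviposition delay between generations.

Weekly DD (7 × max(0, T̄ − 12.1)): 0.0, 97.3, 14.0, 37.8, 53.2, 113.4, 84.7, 40.6, 100.1, 0.0, 117.6, 81.2, 38.5, 105.0, 104.3, 73.5, 121.1, 58.8, 91.0, 19.6.
Season total = 1351.7 DD.
Complete generations = ⌊1351.7 / 289⌋ = 4.

4 generations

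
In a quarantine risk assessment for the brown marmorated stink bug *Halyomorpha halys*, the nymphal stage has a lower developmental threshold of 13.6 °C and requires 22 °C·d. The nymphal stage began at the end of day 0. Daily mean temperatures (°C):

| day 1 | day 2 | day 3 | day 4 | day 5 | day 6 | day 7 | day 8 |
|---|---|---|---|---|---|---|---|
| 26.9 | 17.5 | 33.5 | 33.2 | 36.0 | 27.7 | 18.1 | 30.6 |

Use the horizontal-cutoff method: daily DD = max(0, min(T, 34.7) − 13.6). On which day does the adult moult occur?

day 3

Daily DD above 13.6 °C (capped at 21.1): 13.3, 3.9, 19.9, 19.6, 21.1, 14.1, 4.5, 17.0.
Cumulative: 13.3, 17.2, 37.1, 56.7, 77.8, 91.9, 96.4, 113.4.
The total first reaches 22 DD on day 3.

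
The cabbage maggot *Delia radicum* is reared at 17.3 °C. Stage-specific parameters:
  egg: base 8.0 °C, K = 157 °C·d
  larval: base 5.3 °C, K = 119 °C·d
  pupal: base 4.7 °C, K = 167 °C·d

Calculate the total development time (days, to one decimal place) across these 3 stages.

40.1 days

egg: 157 / (17.3 − 8.0) = 157 / 9.3 = 16.882 d.
larval: 119 / (17.3 − 5.3) = 119 / 12.0 = 9.917 d.
pupal: 167 / (17.3 − 4.7) = 167 / 12.6 = 13.254 d.
Sum = 40.052 ≈ 40.1 days.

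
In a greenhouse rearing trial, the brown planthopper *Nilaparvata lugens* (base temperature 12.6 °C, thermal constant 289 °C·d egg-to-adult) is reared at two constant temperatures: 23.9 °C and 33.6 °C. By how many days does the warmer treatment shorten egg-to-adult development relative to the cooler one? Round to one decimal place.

At 23.9 °C: 289 / (23.9 − 12.6) = 289 / 11.3 = 25.575 d.
At 33.6 °C: 289 / (33.6 − 12.6) = 289 / 21.0 = 13.762 d.
Difference = |25.575 − 13.762| = 11.813 ≈ 11.8 days.

11.8 days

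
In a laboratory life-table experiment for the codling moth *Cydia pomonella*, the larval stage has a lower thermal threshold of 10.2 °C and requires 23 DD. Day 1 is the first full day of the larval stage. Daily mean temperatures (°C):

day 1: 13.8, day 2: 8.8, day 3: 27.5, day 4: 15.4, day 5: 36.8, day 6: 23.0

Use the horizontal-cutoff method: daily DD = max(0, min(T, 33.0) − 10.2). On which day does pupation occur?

Daily DD above 10.2 °C (capped at 22.8): 3.6, 0.0, 17.3, 5.2, 22.8, 12.8.
Cumulative: 3.6, 3.6, 20.9, 26.1, 48.9, 61.7.
The total first reaches 23 DD on day 4.

day 4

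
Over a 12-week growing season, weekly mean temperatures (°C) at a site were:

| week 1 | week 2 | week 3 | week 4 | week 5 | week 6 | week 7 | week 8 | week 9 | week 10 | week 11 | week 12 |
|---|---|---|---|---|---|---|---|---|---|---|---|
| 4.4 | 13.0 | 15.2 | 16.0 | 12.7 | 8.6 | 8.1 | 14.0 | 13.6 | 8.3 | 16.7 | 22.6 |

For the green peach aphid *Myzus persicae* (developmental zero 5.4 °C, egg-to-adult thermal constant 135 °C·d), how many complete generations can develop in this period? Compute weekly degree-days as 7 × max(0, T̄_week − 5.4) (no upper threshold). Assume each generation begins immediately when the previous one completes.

Weekly DD (7 × max(0, T̄ − 5.4)): 0.0, 53.2, 68.6, 74.2, 51.1, 22.4, 18.9, 60.2, 57.4, 20.3, 79.1, 120.4.
Season total = 625.8 DD.
Complete generations = ⌊625.8 / 135⌋ = 4.

4 generations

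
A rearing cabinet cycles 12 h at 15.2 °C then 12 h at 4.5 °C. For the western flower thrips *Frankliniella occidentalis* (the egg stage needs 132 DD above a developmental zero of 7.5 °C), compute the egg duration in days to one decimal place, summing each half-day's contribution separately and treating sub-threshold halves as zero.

Day half: max(0, 15.2 − 7.5) × 0.5 = 7.7 × 0.5 = 3.85 DD.
Night half: max(0, 4.5 − 7.5) × 0.5 = 0.0 × 0.5 = 0.00 DD.
Per 24 h: 3.85 DD/day.
Duration = 132 / 3.85 = 34.286 ≈ 34.3 days.

34.3 days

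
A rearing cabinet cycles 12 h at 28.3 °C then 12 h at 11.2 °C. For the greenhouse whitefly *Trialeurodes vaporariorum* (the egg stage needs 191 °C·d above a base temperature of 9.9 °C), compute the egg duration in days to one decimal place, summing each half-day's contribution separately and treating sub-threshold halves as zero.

Day half: max(0, 28.3 − 9.9) × 0.5 = 18.4 × 0.5 = 9.20 DD.
Night half: max(0, 11.2 − 9.9) × 0.5 = 1.3 × 0.5 = 0.65 DD.
Per 24 h: 9.85 DD/day.
Duration = 191 / 9.85 = 19.391 ≈ 19.4 days.

19.4 days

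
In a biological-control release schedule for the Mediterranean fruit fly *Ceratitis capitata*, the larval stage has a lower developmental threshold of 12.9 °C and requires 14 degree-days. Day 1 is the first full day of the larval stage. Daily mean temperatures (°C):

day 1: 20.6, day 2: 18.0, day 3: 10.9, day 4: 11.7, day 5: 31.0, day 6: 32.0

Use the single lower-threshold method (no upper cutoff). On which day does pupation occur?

Daily DD above 12.9 °C: 7.7, 5.1, 0.0, 0.0, 18.1, 19.1.
Cumulative: 7.7, 12.8, 12.8, 12.8, 30.9, 50.0.
The total first reaches 14 DD on day 5.

day 5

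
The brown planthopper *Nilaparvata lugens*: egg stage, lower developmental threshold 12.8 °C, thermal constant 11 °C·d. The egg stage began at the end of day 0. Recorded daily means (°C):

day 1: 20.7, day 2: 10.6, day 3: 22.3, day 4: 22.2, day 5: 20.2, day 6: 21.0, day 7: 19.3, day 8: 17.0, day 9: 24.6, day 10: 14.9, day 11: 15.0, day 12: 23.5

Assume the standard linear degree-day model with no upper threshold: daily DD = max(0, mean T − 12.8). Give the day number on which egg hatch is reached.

Daily DD above 12.8 °C: 7.9, 0.0, 9.5, 9.4, 7.4, 8.2, 6.5, 4.2, 11.8, 2.1, 2.2, 10.7.
Cumulative: 7.9, 7.9, 17.4, 26.8, 34.2, 42.4, 48.9, 53.1, 64.9, 67.0, 69.2, 79.9.
The total first reaches 11 DD on day 3.

day 3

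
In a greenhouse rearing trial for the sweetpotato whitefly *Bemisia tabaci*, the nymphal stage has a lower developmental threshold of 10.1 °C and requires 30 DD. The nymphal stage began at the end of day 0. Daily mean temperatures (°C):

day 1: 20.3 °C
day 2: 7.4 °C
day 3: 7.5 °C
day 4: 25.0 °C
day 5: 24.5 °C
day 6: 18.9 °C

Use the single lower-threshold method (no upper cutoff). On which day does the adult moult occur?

day 5

Daily DD above 10.1 °C: 10.2, 0.0, 0.0, 14.9, 14.4, 8.8.
Cumulative: 10.2, 10.2, 10.2, 25.1, 39.5, 48.3.
The total first reaches 30 DD on day 5.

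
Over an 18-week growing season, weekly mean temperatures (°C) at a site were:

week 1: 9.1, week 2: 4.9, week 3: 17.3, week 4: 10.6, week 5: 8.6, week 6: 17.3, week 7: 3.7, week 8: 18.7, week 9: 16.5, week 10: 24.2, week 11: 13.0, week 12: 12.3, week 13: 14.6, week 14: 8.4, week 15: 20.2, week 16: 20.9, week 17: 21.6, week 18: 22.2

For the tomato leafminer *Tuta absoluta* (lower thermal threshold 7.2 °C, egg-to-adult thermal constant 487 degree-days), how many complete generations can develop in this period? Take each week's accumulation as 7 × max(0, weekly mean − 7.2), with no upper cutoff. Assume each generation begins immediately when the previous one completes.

Weekly DD (7 × max(0, T̄ − 7.2)): 13.3, 0.0, 70.7, 23.8, 9.8, 70.7, 0.0, 80.5, 65.1, 119.0, 40.6, 35.7, 51.8, 8.4, 91.0, 95.9, 100.8, 105.0.
Season total = 982.1 DD.
Complete generations = ⌊982.1 / 487⌋ = 2.

2 generations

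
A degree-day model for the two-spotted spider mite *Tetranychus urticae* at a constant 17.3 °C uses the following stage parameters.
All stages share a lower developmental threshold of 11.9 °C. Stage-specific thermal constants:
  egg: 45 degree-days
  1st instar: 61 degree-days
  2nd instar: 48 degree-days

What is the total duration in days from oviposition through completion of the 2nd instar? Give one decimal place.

28.5 days

Daily accumulation at 17.3 °C = 17.3 − 11.9 = 5.4 DD/day.
Total K = 45 + 61 + 48 = 154 DD.
Total duration = 154 / 5.4 = 28.519 ≈ 28.5 days.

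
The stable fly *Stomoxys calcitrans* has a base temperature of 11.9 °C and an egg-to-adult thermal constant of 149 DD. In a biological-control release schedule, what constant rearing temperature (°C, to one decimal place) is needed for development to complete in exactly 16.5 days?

Required daily accumulation = 149 / 16.5 = 9.030 DD/day.
T = T_base + 9.030 = 11.9 + 9.030 = 20.930 ≈ 20.9 °C.

20.9 °C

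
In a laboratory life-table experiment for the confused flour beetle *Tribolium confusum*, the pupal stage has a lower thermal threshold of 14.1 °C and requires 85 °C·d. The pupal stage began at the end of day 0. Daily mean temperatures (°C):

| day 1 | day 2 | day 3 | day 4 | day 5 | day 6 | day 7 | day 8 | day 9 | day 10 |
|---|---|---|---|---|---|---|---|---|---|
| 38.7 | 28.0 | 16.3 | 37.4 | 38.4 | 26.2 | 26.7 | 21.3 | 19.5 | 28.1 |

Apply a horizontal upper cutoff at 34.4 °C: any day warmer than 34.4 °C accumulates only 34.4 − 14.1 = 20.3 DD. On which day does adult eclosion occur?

Daily DD above 14.1 °C (capped at 20.3): 20.3, 13.9, 2.2, 20.3, 20.3, 12.1, 12.6, 7.2, 5.4, 14.0.
Cumulative: 20.3, 34.2, 36.4, 56.7, 77.0, 89.1, 101.7, 108.9, 114.3, 128.3.
The total first reaches 85 DD on day 6.

day 6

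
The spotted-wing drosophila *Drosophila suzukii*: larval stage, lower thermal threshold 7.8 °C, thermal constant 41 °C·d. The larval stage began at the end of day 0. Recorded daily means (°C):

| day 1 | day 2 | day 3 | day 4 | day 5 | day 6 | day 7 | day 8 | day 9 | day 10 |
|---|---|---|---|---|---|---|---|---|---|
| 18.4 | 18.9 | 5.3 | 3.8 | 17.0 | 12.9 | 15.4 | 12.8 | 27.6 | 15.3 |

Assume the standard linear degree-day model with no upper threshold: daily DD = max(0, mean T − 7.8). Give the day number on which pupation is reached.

Daily DD above 7.8 °C: 10.6, 11.1, 0.0, 0.0, 9.2, 5.1, 7.6, 5.0, 19.8, 7.5.
Cumulative: 10.6, 21.7, 21.7, 21.7, 30.9, 36.0, 43.6, 48.6, 68.4, 75.9.
The total first reaches 41 DD on day 7.

day 7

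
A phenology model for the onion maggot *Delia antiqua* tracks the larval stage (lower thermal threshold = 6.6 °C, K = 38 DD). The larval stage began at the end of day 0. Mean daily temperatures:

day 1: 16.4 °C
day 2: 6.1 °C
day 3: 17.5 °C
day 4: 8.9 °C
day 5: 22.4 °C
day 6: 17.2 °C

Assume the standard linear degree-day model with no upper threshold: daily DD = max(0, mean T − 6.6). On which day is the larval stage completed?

Daily DD above 6.6 °C: 9.8, 0.0, 10.9, 2.3, 15.8, 10.6.
Cumulative: 9.8, 9.8, 20.7, 23.0, 38.8, 49.4.
The total first reaches 38 DD on day 5.

day 5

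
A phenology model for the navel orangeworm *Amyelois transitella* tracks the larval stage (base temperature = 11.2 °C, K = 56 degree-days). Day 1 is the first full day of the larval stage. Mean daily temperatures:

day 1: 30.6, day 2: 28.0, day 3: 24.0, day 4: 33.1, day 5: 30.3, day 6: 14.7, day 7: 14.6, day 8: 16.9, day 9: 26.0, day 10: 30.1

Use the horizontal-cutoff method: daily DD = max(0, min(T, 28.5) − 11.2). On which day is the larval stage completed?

Daily DD above 11.2 °C (capped at 17.3): 17.3, 16.8, 12.8, 17.3, 17.3, 3.5, 3.4, 5.7, 14.8, 17.3.
Cumulative: 17.3, 34.1, 46.9, 64.2, 81.5, 85.0, 88.4, 94.1, 108.9, 126.2.
The total first reaches 56 DD on day 4.

day 4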